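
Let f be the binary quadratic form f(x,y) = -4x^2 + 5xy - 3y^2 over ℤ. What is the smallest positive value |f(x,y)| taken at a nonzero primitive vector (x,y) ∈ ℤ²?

translate: b→3 (≡-5 mod 8), so (4,-5,3)→(4,3,2)
flip: (4,3,2)→(2,-3,4)
translate: b→1 (≡-3 mod 4), so (2,-3,4)→(2,1,3)
reduced (well bottom): (2,1,3) with a≤c, −a<b≤a
well minimum |f| = |-2| = 2 (negative-definite)

2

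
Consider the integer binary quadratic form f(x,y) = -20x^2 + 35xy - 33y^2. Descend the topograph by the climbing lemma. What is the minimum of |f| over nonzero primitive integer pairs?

translate: b→5 (≡-35 mod 40), so (20,-35,33)→(20,5,18)
flip: (20,5,18)→(18,-5,20)
reduced (well bottom): (18,-5,20) with a≤c, −a<b≤a
well minimum |f| = |-18| = 18 (negative-definite)

18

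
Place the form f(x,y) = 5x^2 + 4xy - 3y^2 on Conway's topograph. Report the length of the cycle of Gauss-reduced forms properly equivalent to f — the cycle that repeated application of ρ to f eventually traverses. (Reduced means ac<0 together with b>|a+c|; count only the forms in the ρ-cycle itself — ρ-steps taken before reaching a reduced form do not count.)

D = 76, ⌊√D⌋ = 8
river: ρ → (-3,8,1)
river: ρ → (1,8,-3)
river: ρ → (-3,4,5)
river: ρ → (5,6,-2)
river: ρ → (-2,6,5)
river: ρ → (5,4,-3)
ρ-cycle length = 6 (tail of 0 descent steps not counted)

6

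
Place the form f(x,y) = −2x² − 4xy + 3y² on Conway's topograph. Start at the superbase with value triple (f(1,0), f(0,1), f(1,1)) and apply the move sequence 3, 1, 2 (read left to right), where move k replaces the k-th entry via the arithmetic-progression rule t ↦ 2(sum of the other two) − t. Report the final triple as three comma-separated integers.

start (-2,3,-3) = (f(1,0),f(0,1),f(1,1))
replace slot 3: 2·((-2)+3) − (-3) = 5 → (-2,3,5)
replace slot 1: 2·(3+5) − (-2) = 18 → (18,3,5)
replace slot 2: 2·(18+5) − 3 = 43 → (18,43,5)

18,43,5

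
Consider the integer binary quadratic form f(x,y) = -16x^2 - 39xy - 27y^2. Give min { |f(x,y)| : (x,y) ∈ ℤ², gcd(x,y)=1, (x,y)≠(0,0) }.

translate: b→7 (≡39 mod 32), so (16,39,27)→(16,7,4)
flip: (16,7,4)→(4,-7,16)
translate: b→1 (≡-7 mod 8), so (4,-7,16)→(4,1,13)
reduced (well bottom): (4,1,13) with a≤c, −a<b≤a
well minimum |f| = |-4| = 4 (negative-definite)

4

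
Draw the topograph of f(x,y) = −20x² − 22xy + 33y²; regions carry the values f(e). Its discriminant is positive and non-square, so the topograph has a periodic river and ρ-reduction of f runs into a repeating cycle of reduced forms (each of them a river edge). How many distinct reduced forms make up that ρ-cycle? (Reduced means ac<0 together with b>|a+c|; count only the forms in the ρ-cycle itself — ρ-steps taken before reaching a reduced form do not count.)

D = 3124, ⌊√D⌋ = 55
descent: ρ → (33,22,-20)  [lands on river]
river: ρ → (-20,18,35)
river: ρ → (35,52,-3)
river: ρ → (-3,50,52)
river: ρ → (52,54,-1)
river: ρ → (-1,54,52)
river: ρ → (52,50,-3)
river: ρ → (-3,52,35)
river: ρ → (35,18,-20)
river: ρ → (-20,22,33)
river: ρ → (33,44,-9)
river: ρ → (-9,46,28)
river: ρ → (28,10,-27)
river: ρ → (-27,44,11)
river: ρ → (11,44,-27)
river: ρ → (-27,10,28)
river: ρ → (28,46,-9)
river: ρ → (-9,44,33)
ρ-cycle length = 18 (tail of 1 descent step not counted)

18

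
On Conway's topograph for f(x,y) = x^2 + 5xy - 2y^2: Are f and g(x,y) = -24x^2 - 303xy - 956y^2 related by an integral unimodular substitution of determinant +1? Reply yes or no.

D₁ = 33, D₂ = 33
river cycle of f (length 4): (-2, 3, 3), (3, 3, -2), (-2, 5, 1), (1, 5, -2)
river cycle of g (length 4): (-2, 3, 3), (3, 3, -2), (-2, 5, 1), (1, 5, -2)
cycles coincide ⇒ equivalent

yes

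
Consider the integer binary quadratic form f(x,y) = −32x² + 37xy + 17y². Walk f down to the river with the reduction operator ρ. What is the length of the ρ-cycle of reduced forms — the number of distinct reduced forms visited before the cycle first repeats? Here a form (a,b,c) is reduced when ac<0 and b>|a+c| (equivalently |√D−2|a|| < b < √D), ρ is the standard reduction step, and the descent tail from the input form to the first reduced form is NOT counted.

D = 3545, ⌊√D⌋ = 59
river: ρ → (17,31,-38)
river: ρ → (-38,45,10)
river: ρ → (10,55,-13)
river: ρ → (-13,49,22)
river: ρ → (22,39,-23)
river: ρ → (-23,53,8)
river: ρ → (8,59,-2)
river: ρ → (-2,57,37)
river: ρ → (37,17,-22)
river: ρ → (-22,27,32)
river: ρ → (32,37,-17)
river: ρ → (-17,31,38)
river: ρ → (38,45,-10)
river: ρ → (-10,55,13)
river: ρ → (13,49,-22)
river: ρ → (-22,39,23)
river: ρ → (23,53,-8)
river: ρ → (-8,59,2)
river: ρ → (2,57,-37)
river: ρ → (-37,17,22)
river: ρ → (22,27,-32)
river: ρ → (-32,37,17)
ρ-cycle length = 22 (tail of 0 descent steps not counted)

22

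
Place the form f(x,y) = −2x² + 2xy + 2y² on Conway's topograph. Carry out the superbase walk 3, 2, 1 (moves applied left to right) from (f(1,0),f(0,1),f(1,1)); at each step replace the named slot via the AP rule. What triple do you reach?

start (-2,2,2) = (f(1,0),f(0,1),f(1,1))
replace slot 3: 2·((-2)+2) − 2 = -2 → (-2,2,-2)
replace slot 2: 2·((-2)+(-2)) − 2 = -10 → (-2,-10,-2)
replace slot 1: 2·((-10)+(-2)) − (-2) = -22 → (-22,-10,-2)

-22,-10,-2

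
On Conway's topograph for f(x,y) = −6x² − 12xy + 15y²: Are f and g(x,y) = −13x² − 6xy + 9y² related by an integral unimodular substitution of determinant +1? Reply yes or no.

D₁ = 504, D₂ = 504
river cycle of f (length 4): (15, 12, -6), (-6, 12, 15), (15, 18, -3), (-3, 18, 15)
river cycle of g (length 10): (9, 6, -13), (-13, 20, 2), (2, 20, -13), (-13, 6, 9), (9, 12, -10), (-10, 8, 11), (11, 14, -7), (-7, 14, 11), (11, 8, -10), (-10, 12, 9)
cycles differ ⇒ inequivalent

no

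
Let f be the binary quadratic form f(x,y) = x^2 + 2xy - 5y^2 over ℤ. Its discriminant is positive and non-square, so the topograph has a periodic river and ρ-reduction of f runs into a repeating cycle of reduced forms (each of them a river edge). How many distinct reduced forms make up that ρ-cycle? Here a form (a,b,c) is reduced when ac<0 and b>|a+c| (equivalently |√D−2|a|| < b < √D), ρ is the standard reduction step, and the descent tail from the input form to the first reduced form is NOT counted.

D = 24, ⌊√D⌋ = 4
descent: ρ → (-5,-2,1)
descent: ρ → (1,4,-2)  [lands on river]
river: ρ → (-2,4,1)
ρ-cycle length = 2 (tail of 2 descent steps not counted)

2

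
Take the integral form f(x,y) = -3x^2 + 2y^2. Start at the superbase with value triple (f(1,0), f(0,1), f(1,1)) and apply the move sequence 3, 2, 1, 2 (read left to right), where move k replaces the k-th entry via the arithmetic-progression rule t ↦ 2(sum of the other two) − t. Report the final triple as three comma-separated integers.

start (-3,2,-1) = (f(1,0),f(0,1),f(1,1))
replace slot 3: 2·((-3)+2) − (-1) = -1 → (-3,2,-1)
replace slot 2: 2·((-3)+(-1)) − 2 = -10 → (-3,-10,-1)
replace slot 1: 2·((-10)+(-1)) − (-3) = -19 → (-19,-10,-1)
replace slot 2: 2·((-19)+(-1)) − (-10) = -30 → (-19,-30,-1)

-19,-30,-1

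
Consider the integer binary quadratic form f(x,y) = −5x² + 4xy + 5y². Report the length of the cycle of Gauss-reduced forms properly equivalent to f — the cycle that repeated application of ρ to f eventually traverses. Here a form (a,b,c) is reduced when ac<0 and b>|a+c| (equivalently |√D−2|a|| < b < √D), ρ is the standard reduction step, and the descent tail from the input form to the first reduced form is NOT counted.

D = 116, ⌊√D⌋ = 10
river: ρ → (5,6,-4)
river: ρ → (-4,10,1)
river: ρ → (1,10,-4)
river: ρ → (-4,6,5)
river: ρ → (5,4,-5)
river: ρ → (-5,6,4)
river: ρ → (4,10,-1)
river: ρ → (-1,10,4)
river: ρ → (4,6,-5)
river: ρ → (-5,4,5)
ρ-cycle length = 10 (tail of 0 descent steps not counted)

10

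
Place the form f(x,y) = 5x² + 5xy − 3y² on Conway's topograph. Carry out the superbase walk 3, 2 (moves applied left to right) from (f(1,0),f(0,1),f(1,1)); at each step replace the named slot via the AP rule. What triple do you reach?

start (5,-3,7) = (f(1,0),f(0,1),f(1,1))
replace slot 3: 2·(5+(-3)) − 7 = -3 → (5,-3,-3)
replace slot 2: 2·(5+(-3)) − (-3) = 7 → (5,7,-3)

5,7,-3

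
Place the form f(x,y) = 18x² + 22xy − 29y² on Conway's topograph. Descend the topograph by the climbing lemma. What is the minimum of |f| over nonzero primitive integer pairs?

river: ρ → (-29,36,11)
river: ρ → (11,30,-38)
river: ρ → (-38,46,3)
river: ρ → (3,50,-6)
river: ρ → (-6,46,19)
river: ρ → (19,30,-22)
river: ρ → (-22,14,27)
river: ρ → (27,40,-9)
river: ρ → (-9,50,2)
river: ρ → (2,50,-9)
river: ρ → (-9,40,27)
river: ρ → (27,14,-22)
river: ρ → (-22,30,19)
river: ρ → (19,46,-6)
river: ρ → (-6,50,3)
river: ρ → (3,46,-38)
river: ρ → (-38,30,11)
river: ρ → (11,36,-29)
river: ρ → (-29,22,18)
river: ρ → (18,50,-1)
river: ρ → (-1,50,18)
river: ρ → (18,22,-29)
closes: descent 0, river 22
min |a| on river = 1

1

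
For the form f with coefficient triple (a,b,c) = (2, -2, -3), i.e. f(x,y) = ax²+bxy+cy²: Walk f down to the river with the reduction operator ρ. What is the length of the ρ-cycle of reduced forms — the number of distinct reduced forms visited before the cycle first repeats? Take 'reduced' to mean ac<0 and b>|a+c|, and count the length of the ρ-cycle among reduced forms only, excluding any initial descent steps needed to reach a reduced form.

D = 28, ⌊√D⌋ = 5
descent: ρ → (-3,2,2)  [lands on river]
river: ρ → (2,2,-3)
river: ρ → (-3,4,1)
river: ρ → (1,4,-3)
ρ-cycle length = 4 (tail of 1 descent step not counted)

4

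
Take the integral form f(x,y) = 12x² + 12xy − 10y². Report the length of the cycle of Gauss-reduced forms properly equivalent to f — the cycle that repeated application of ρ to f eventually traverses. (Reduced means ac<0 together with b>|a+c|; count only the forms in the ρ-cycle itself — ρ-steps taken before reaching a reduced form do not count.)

D = 624, ⌊√D⌋ = 24
river: ρ → (-10,8,14)
river: ρ → (14,20,-4)
river: ρ → (-4,20,14)
river: ρ → (14,8,-10)
river: ρ → (-10,12,12)
river: ρ → (12,12,-10)
ρ-cycle length = 6 (tail of 0 descent steps not counted)

6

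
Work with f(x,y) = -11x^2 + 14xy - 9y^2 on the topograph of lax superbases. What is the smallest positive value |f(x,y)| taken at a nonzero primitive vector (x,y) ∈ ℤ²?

translate: b→8 (≡-14 mod 22), so (11,-14,9)→(11,8,6)
flip: (11,8,6)→(6,-8,11)
translate: b→4 (≡-8 mod 12), so (6,-8,11)→(6,4,9)
reduced (well bottom): (6,4,9) with a≤c, −a<b≤a
well minimum |f| = |-6| = 6 (negative-definite)

6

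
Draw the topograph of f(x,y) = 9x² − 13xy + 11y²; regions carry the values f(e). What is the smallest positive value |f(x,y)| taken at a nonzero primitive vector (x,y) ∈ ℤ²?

translate: b→5 (≡-13 mod 18), so (9,-13,11)→(9,5,7)
flip: (9,5,7)→(7,-5,9)
reduced (well bottom): (7,-5,9) with a≤c, −a<b≤a
well minimum = a = 7

7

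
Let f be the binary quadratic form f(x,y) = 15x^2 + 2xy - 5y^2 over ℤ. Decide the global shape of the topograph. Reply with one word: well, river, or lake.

D = b²−4ac = 2² − 4·15·(-5) = 304
D > 0 non-square ⇒ indefinite ⇒ periodic river

river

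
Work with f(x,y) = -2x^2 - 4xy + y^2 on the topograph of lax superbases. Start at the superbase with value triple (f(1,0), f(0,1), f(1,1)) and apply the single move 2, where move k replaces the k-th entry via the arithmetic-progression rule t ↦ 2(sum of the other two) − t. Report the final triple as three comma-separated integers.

start (-2,1,-5) = (f(1,0),f(0,1),f(1,1))
replace slot 2: 2·((-2)+(-5)) − 1 = -15 → (-2,-15,-5)

-2,-15,-5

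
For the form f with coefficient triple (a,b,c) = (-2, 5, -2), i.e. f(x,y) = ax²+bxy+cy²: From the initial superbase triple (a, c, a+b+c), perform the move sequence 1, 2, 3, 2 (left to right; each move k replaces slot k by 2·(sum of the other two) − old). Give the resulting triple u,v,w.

start (-2,-2,1) = (f(1,0),f(0,1),f(1,1))
replace slot 1: 2·((-2)+1) − (-2) = 0 → (0,-2,1)
replace slot 2: 2·(0+1) − (-2) = 4 → (0,4,1)
replace slot 3: 2·(0+4) − 1 = 7 → (0,4,7)
replace slot 2: 2·(0+7) − 4 = 10 → (0,10,7)

0,10,7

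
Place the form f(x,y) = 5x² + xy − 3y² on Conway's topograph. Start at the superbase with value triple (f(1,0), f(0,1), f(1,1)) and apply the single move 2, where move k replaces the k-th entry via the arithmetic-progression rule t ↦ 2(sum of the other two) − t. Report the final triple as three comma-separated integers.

start (5,-3,3) = (f(1,0),f(0,1),f(1,1))
replace slot 2: 2·(5+3) − (-3) = 19 → (5,19,3)

5,19,3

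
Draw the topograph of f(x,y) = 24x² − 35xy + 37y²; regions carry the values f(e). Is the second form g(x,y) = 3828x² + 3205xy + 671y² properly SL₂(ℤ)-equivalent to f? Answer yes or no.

D₁ = -2327, D₂ = -2327
f: translate: b→13 (≡-35 mod 48), so (24,-35,37)→(24,13,26)
f: reduced (well bottom): (24,13,26) with a≤c, −a<b≤a
g: flip: (3828,3205,671)→(671,-3205,3828)
g: translate: b→-521 (≡-3205 mod 1342), so (671,-3205,3828)→(671,-521,102)
g: flip: (671,-521,102)→(102,521,671)
g: translate: b→-91 (≡521 mod 204), so (102,521,671)→(102,-91,26)
g: flip: (102,-91,26)→(26,91,102)
g: translate: b→-13 (≡91 mod 52), so (26,91,102)→(26,-13,24)
g: flip: (26,-13,24)→(24,13,26)
g: reduced (well bottom): (24,13,26) with a≤c, −a<b≤a
reduced forms (24, 13, 26) vs (24, 13, 26) ⇒ equivalent

yes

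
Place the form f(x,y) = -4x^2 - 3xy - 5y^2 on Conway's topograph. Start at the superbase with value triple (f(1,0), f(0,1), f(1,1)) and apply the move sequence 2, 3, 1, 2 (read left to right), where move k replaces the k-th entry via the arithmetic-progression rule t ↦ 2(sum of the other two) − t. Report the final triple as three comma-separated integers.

start (-4,-5,-12) = (f(1,0),f(0,1),f(1,1))
replace slot 2: 2·((-4)+(-12)) − (-5) = -27 → (-4,-27,-12)
replace slot 3: 2·((-4)+(-27)) − (-12) = -50 → (-4,-27,-50)
replace slot 1: 2·((-27)+(-50)) − (-4) = -150 → (-150,-27,-50)
replace slot 2: 2·((-150)+(-50)) − (-27) = -373 → (-150,-373,-50)

-150,-373,-50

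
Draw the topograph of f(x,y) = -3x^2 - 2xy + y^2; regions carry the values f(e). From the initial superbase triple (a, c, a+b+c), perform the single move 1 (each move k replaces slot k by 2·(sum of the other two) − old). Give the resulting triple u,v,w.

start (-3,1,-4) = (f(1,0),f(0,1),f(1,1))
replace slot 1: 2·(1+(-4)) − (-3) = -3 → (-3,1,-4)

-3,1,-4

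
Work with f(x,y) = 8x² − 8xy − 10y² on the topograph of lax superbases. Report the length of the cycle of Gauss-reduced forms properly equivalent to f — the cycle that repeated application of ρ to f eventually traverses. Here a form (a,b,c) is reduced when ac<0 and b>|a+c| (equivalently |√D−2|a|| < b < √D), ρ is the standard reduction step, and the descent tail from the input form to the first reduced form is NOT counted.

D = 384, ⌊√D⌋ = 19
descent: ρ → (-10,8,8)  [lands on river]
river: ρ → (8,8,-10)
river: ρ → (-10,12,6)
river: ρ → (6,12,-10)
ρ-cycle length = 4 (tail of 1 descent step not counted)

4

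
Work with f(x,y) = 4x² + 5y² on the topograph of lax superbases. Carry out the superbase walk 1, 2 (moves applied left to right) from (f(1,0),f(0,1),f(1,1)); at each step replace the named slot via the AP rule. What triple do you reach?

start (4,5,9) = (f(1,0),f(0,1),f(1,1))
replace slot 1: 2·(5+9) − 4 = 24 → (24,5,9)
replace slot 2: 2·(24+9) − 5 = 61 → (24,61,9)

24,61,9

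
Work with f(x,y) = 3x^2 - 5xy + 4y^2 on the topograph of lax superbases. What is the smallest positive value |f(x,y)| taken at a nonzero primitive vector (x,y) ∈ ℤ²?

translate: b→1 (≡-5 mod 6), so (3,-5,4)→(3,1,2)
flip: (3,1,2)→(2,-1,3)
reduced (well bottom): (2,-1,3) with a≤c, −a<b≤a
well minimum = a = 2

2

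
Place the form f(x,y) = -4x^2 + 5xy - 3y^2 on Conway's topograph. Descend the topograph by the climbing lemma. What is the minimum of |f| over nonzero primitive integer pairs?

translate: b→3 (≡-5 mod 8), so (4,-5,3)→(4,3,2)
flip: (4,3,2)→(2,-3,4)
translate: b→1 (≡-3 mod 4), so (2,-3,4)→(2,1,3)
reduced (well bottom): (2,1,3) with a≤c, −a<b≤a
well minimum |f| = |-2| = 2 (negative-definite)

2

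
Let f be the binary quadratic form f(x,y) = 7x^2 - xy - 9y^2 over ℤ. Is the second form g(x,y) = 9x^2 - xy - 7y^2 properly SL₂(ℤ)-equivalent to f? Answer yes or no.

D₁ = 253, D₂ = 253
river cycle of f (length 6): (7, 13, -3), (-3, 11, 11), (11, 11, -3), (-3, 13, 7), (7, 15, -1), (-1, 15, 7)
river cycle of g (length 6): (-7, 15, 1), (1, 15, -7), (-7, 13, 3), (3, 11, -11), (-11, 11, 3), (3, 13, -7)
cycles differ ⇒ inequivalent

no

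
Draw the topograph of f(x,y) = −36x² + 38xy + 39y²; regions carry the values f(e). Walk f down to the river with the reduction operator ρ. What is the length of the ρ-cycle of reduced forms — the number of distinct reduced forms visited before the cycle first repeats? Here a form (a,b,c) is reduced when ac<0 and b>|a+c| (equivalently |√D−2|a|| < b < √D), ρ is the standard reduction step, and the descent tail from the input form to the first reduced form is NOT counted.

D = 7060, ⌊√D⌋ = 84
river: ρ → (39,40,-35)
river: ρ → (-35,30,44)
river: ρ → (44,58,-21)
river: ρ → (-21,68,29)
river: ρ → (29,48,-41)
river: ρ → (-41,34,36)
river: ρ → (36,38,-39)
river: ρ → (-39,40,35)
river: ρ → (35,30,-44)
river: ρ → (-44,58,21)
river: ρ → (21,68,-29)
river: ρ → (-29,48,41)
river: ρ → (41,34,-36)
river: ρ → (-36,38,39)
ρ-cycle length = 14 (tail of 0 descent steps not counted)

14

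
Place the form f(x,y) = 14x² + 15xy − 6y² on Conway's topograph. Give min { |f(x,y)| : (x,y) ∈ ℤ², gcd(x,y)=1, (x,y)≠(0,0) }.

river: ρ → (-6,21,5)
river: ρ → (5,19,-10)
river: ρ → (-10,21,3)
river: ρ → (3,21,-10)
river: ρ → (-10,19,5)
river: ρ → (5,21,-6)
river: ρ → (-6,15,14)
river: ρ → (14,13,-7)
river: ρ → (-7,15,12)
river: ρ → (12,9,-10)
river: ρ → (-10,11,11)
river: ρ → (11,11,-10)
river: ρ → (-10,9,12)
river: ρ → (12,15,-7)
river: ρ → (-7,13,14)
river: ρ → (14,15,-6)
closes: descent 0, river 16
min |a| on river = 3

3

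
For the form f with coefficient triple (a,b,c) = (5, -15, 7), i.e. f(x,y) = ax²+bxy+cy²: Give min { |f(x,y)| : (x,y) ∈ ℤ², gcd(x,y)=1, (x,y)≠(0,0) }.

descent: ρ → (7,1,-3)
descent: ρ → (-3,5,5)  [lands on river]
river: ρ → (5,5,-3)
river: ρ → (-3,7,3)
river: ρ → (3,5,-5)
river: ρ → (-5,5,3)
river: ρ → (3,7,-3)
closes: descent 2, river 6
min |a| on river = 3

3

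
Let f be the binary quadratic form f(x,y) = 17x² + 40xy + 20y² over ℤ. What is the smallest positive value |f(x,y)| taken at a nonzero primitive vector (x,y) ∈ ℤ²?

descent: ρ → (20,0,-3)
descent: ρ → (-3,12,8)  [lands on river]
river: ρ → (8,4,-7)
river: ρ → (-7,10,5)
river: ρ → (5,10,-7)
river: ρ → (-7,4,8)
river: ρ → (8,12,-3)
closes: descent 2, river 6
min |a| on river = 3

3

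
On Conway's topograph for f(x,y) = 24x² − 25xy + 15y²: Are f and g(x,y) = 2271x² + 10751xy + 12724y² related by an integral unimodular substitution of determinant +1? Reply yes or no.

D₁ = -815, D₂ = -815
f: translate: b→23 (≡-25 mod 48), so (24,-25,15)→(24,23,14)
f: flip: (24,23,14)→(14,-23,24)
f: translate: b→5 (≡-23 mod 28), so (14,-23,24)→(14,5,15)
f: reduced (well bottom): (14,5,15) with a≤c, −a<b≤a
g: translate: b→1667 (≡10751 mod 4542), so (2271,10751,12724)→(2271,1667,306)
g: flip: (2271,1667,306)→(306,-1667,2271)
g: translate: b→169 (≡-1667 mod 612), so (306,-1667,2271)→(306,169,24)
g: flip: (306,169,24)→(24,-169,306)
g: translate: b→23 (≡-169 mod 48), so (24,-169,306)→(24,23,14)
g: flip: (24,23,14)→(14,-23,24)
g: translate: b→5 (≡-23 mod 28), so (14,-23,24)→(14,5,15)
g: reduced (well bottom): (14,5,15) with a≤c, −a<b≤a
reduced forms (14, 5, 15) vs (14, 5, 15) ⇒ equivalent

yes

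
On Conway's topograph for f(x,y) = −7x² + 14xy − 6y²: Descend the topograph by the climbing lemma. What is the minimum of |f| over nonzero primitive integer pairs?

descent: ρ → (-6,-2,1)
descent: ρ → (1,4,-3)  [lands on river]
river: ρ → (-3,2,2)
river: ρ → (2,2,-3)
river: ρ → (-3,4,1)
closes: descent 2, river 4
min |a| on river = 1

1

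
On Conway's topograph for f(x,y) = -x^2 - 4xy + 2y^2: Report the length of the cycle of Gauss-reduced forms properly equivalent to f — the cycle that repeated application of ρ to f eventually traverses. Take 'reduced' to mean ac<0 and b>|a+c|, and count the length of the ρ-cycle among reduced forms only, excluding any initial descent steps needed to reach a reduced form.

D = 24, ⌊√D⌋ = 4
descent: ρ → (2,4,-1)  [lands on river]
river: ρ → (-1,4,2)
ρ-cycle length = 2 (tail of 1 descent step not counted)

2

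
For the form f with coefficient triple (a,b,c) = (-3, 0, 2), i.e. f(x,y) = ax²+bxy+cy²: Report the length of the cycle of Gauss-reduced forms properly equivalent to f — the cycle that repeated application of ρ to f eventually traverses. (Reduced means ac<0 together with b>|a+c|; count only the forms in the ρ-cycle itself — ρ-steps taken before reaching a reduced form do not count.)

D = 24, ⌊√D⌋ = 4
descent: ρ → (2,4,-1)  [lands on river]
river: ρ → (-1,4,2)
ρ-cycle length = 2 (tail of 1 descent step not counted)

2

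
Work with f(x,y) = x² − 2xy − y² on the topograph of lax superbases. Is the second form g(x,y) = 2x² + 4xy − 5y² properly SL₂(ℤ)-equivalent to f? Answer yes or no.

D₁ = 8, D₂ = 56
discriminants differ ⇒ not SL₂(ℤ)-equivalent

no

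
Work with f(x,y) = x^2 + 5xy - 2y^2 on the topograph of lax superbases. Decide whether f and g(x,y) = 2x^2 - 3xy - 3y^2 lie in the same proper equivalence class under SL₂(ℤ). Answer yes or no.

D₁ = 33, D₂ = 33
river cycle of f (length 4): (-2, 3, 3), (3, 3, -2), (-2, 5, 1), (1, 5, -2)
river cycle of g (length 4): (-3, 3, 2), (2, 5, -1), (-1, 5, 2), (2, 3, -3)
cycles differ ⇒ inequivalent

no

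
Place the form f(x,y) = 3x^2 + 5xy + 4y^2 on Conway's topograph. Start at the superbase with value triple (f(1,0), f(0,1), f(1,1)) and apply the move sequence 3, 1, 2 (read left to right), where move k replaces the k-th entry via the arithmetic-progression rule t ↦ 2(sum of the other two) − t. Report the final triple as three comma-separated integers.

start (3,4,12) = (f(1,0),f(0,1),f(1,1))
replace slot 3: 2·(3+4) − 12 = 2 → (3,4,2)
replace slot 1: 2·(4+2) − 3 = 9 → (9,4,2)
replace slot 2: 2·(9+2) − 4 = 18 → (9,18,2)

9,18,2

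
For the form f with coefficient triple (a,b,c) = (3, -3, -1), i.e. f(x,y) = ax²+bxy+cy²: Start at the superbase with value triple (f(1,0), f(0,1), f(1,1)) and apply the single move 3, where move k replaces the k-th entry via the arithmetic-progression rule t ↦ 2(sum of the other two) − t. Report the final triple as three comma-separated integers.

start (3,-1,-1) = (f(1,0),f(0,1),f(1,1))
replace slot 3: 2·(3+(-1)) − (-1) = 5 → (3,-1,5)

3,-1,5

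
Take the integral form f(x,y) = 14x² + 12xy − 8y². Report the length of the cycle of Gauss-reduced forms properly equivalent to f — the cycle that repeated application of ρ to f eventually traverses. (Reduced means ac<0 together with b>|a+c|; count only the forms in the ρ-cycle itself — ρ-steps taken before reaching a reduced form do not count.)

D = 592, ⌊√D⌋ = 24
river: ρ → (-8,20,6)
river: ρ → (6,16,-14)
river: ρ → (-14,12,8)
river: ρ → (8,20,-6)
river: ρ → (-6,16,14)
river: ρ → (14,12,-8)
ρ-cycle length = 6 (tail of 0 descent steps not counted)

6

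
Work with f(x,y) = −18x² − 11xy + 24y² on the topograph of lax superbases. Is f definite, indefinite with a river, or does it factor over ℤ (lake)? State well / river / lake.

D = b²−4ac = (-11)² − 4·(-18)·24 = 1849
D = 43² is a perfect square ⇒ form factors over ℤ ⇒ lakes

lake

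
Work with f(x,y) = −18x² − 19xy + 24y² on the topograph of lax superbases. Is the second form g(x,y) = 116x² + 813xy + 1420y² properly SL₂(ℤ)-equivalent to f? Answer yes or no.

D₁ = 2089, D₂ = 2089
river cycle of f (length 46): (24, 19, -18), (-18, 17, 25), (25, 33, -10), (-10, 27, 34), (34, 41, -3), (-3, 43, 20), (20, 37, -9), (-9, 35, 24), (24, 13, -20), (-20, 27, 17), … (36 more)
river cycle of g (length 46): (24, 19, -18), (-18, 17, 25), (25, 33, -10), (-10, 27, 34), (34, 41, -3), (-3, 43, 20), (20, 37, -9), (-9, 35, 24), (24, 13, -20), (-20, 27, 17), … (36 more)
cycles coincide ⇒ equivalent

yes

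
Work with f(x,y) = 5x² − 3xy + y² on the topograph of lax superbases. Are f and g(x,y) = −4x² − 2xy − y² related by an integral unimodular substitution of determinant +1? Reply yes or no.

D₁ = -11, D₂ = -12
discriminants differ ⇒ not SL₂(ℤ)-equivalent

no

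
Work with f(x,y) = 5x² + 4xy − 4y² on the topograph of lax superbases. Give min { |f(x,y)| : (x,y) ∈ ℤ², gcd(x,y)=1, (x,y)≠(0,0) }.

river: ρ → (-4,4,5)
river: ρ → (5,6,-3)
river: ρ → (-3,6,5)
river: ρ → (5,4,-4)
closes: descent 0, river 4
min |a| on river = 3

3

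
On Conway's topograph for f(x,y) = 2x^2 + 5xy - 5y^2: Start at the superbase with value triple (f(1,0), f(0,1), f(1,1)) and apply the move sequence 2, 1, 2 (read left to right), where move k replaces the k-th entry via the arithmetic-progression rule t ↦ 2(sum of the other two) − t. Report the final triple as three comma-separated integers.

start (2,-5,2) = (f(1,0),f(0,1),f(1,1))
replace slot 2: 2·(2+2) − (-5) = 13 → (2,13,2)
replace slot 1: 2·(13+2) − 2 = 28 → (28,13,2)
replace slot 2: 2·(28+2) − 13 = 47 → (28,47,2)

28,47,2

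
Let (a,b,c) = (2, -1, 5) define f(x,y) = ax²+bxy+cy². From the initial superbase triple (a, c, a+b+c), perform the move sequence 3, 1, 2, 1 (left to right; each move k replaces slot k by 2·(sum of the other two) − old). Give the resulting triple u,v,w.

start (2,5,6) = (f(1,0),f(0,1),f(1,1))
replace slot 3: 2·(2+5) − 6 = 8 → (2,5,8)
replace slot 1: 2·(5+8) − 2 = 24 → (24,5,8)
replace slot 2: 2·(24+8) − 5 = 59 → (24,59,8)
replace slot 1: 2·(59+8) − 24 = 110 → (110,59,8)

110,59,8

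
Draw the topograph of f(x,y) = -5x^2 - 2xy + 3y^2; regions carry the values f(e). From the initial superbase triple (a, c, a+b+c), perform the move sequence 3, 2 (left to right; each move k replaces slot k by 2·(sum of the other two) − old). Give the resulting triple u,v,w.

start (-5,3,-4) = (f(1,0),f(0,1),f(1,1))
replace slot 3: 2·((-5)+3) − (-4) = 0 → (-5,3,0)
replace slot 2: 2·((-5)+0) − 3 = -13 → (-5,-13,0)

-5,-13,0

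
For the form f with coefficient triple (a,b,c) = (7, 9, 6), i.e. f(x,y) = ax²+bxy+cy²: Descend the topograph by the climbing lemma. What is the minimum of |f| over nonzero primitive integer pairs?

translate: b→-5 (≡9 mod 14), so (7,9,6)→(7,-5,4)
flip: (7,-5,4)→(4,5,7)
translate: b→-3 (≡5 mod 8), so (4,5,7)→(4,-3,6)
reduced (well bottom): (4,-3,6) with a≤c, −a<b≤a
well minimum = a = 4

4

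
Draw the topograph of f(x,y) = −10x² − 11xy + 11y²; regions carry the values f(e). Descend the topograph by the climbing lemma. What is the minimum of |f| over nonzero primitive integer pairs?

descent: ρ → (11,11,-10)  [lands on river]
river: ρ → (-10,9,12)
river: ρ → (12,15,-7)
river: ρ → (-7,13,14)
river: ρ → (14,15,-6)
river: ρ → (-6,21,5)
river: ρ → (5,19,-10)
river: ρ → (-10,21,3)
river: ρ → (3,21,-10)
river: ρ → (-10,19,5)
river: ρ → (5,21,-6)
river: ρ → (-6,15,14)
river: ρ → (14,13,-7)
river: ρ → (-7,15,12)
river: ρ → (12,9,-10)
river: ρ → (-10,11,11)
closes: descent 1, river 16
min |a| on river = 3

3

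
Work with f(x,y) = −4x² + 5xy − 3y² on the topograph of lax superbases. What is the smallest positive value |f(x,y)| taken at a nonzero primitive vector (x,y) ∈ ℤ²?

translate: b→3 (≡-5 mod 8), so (4,-5,3)→(4,3,2)
flip: (4,3,2)→(2,-3,4)
translate: b→1 (≡-3 mod 4), so (2,-3,4)→(2,1,3)
reduced (well bottom): (2,1,3) with a≤c, −a<b≤a
well minimum |f| = |-2| = 2 (negative-definite)

2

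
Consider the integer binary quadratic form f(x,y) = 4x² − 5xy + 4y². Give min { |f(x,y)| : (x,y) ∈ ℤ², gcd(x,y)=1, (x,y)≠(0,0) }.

translate: b→3 (≡-5 mod 8), so (4,-5,4)→(4,3,3)
flip: (4,3,3)→(3,-3,4)
translate: b→3 (≡-3 mod 6), so (3,-3,4)→(3,3,4)
reduced (well bottom): (3,3,4) with a≤c, −a<b≤a
well minimum = a = 3

3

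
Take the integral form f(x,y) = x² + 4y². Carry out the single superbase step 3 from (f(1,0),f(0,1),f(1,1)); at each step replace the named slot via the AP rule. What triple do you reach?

start (1,4,5) = (f(1,0),f(0,1),f(1,1))
replace slot 3: 2·(1+4) − 5 = 5 → (1,4,5)

1,4,5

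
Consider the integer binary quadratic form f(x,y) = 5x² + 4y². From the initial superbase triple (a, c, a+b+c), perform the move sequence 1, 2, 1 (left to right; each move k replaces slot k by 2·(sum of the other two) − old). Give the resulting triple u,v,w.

start (5,4,9) = (f(1,0),f(0,1),f(1,1))
replace slot 1: 2·(4+9) − 5 = 21 → (21,4,9)
replace slot 2: 2·(21+9) − 4 = 56 → (21,56,9)
replace slot 1: 2·(56+9) − 21 = 109 → (109,56,9)

109,56,9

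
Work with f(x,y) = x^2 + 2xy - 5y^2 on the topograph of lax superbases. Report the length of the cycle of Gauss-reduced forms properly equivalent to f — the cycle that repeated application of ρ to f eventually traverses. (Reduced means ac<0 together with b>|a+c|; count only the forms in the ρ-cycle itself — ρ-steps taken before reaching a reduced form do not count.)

D = 24, ⌊√D⌋ = 4
descent: ρ → (-5,-2,1)
descent: ρ → (1,4,-2)  [lands on river]
river: ρ → (-2,4,1)
ρ-cycle length = 2 (tail of 2 descent steps not counted)

2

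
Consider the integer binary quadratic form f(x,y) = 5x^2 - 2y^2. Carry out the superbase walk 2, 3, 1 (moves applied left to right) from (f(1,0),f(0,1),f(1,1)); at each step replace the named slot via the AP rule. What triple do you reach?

start (5,-2,3) = (f(1,0),f(0,1),f(1,1))
replace slot 2: 2·(5+3) − (-2) = 18 → (5,18,3)
replace slot 3: 2·(5+18) − 3 = 43 → (5,18,43)
replace slot 1: 2·(18+43) − 5 = 117 → (117,18,43)

117,18,43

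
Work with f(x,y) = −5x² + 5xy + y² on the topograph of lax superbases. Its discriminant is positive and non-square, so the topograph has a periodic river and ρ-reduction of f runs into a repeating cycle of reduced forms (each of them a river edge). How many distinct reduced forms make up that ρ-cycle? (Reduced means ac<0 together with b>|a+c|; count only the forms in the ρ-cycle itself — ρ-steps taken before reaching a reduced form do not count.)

D = 45, ⌊√D⌋ = 6
river: ρ → (1,5,-5)
river: ρ → (-5,5,1)
ρ-cycle length = 2 (tail of 0 descent steps not counted)

2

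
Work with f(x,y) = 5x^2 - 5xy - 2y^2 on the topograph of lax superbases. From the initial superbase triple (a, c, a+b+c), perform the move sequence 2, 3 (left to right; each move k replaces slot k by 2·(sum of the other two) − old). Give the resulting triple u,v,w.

start (5,-2,-2) = (f(1,0),f(0,1),f(1,1))
replace slot 2: 2·(5+(-2)) − (-2) = 8 → (5,8,-2)
replace slot 3: 2·(5+8) − (-2) = 28 → (5,8,28)

5,8,28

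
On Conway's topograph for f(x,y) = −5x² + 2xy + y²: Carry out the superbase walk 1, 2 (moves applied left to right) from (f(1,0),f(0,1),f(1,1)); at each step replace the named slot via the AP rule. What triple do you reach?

start (-5,1,-2) = (f(1,0),f(0,1),f(1,1))
replace slot 1: 2·(1+(-2)) − (-5) = 3 → (3,1,-2)
replace slot 2: 2·(3+(-2)) − 1 = 1 → (3,1,-2)

3,1,-2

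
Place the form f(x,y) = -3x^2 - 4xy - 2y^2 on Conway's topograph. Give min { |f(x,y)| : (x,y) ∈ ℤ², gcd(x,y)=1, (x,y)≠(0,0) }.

translate: b→-2 (≡4 mod 6), so (3,4,2)→(3,-2,1)
flip: (3,-2,1)→(1,2,3)
translate: b→0 (≡2 mod 2), so (1,2,3)→(1,0,2)
reduced (well bottom): (1,0,2) with a≤c, −a<b≤a
well minimum |f| = |-1| = 1 (negative-definite)

1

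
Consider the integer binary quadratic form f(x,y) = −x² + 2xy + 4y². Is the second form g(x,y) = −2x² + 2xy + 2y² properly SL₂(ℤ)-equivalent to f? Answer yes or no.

D₁ = 20, D₂ = 20
river cycle of f (length 2): (-1, 4, 1), (1, 4, -1)
river cycle of g (length 2): (2, 2, -2), (-2, 2, 2)
cycles differ ⇒ inequivalent

no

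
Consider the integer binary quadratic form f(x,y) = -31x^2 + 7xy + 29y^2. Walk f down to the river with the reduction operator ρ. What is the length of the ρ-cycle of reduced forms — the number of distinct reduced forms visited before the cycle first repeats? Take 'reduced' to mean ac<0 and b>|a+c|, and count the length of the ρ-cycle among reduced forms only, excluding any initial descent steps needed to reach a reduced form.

D = 3645, ⌊√D⌋ = 60
river: ρ → (29,51,-9)
river: ρ → (-9,57,11)
river: ρ → (11,53,-19)
river: ρ → (-19,23,41)
river: ρ → (41,59,-1)
river: ρ → (-1,59,41)
river: ρ → (41,23,-19)
river: ρ → (-19,53,11)
river: ρ → (11,57,-9)
river: ρ → (-9,51,29)
river: ρ → (29,7,-31)
river: ρ → (-31,55,5)
river: ρ → (5,55,-31)
river: ρ → (-31,7,29)
ρ-cycle length = 14 (tail of 0 descent steps not counted)

14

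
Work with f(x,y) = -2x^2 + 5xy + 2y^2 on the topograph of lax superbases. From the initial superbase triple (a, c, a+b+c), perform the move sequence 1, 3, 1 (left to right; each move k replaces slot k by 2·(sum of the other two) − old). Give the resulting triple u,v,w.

start (-2,2,5) = (f(1,0),f(0,1),f(1,1))
replace slot 1: 2·(2+5) − (-2) = 16 → (16,2,5)
replace slot 3: 2·(16+2) − 5 = 31 → (16,2,31)
replace slot 1: 2·(2+31) − 16 = 50 → (50,2,31)

50,2,31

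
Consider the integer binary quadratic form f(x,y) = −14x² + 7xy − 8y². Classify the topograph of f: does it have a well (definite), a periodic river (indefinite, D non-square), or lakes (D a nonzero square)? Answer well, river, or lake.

D = b²−4ac = 7² − 4·(-14)·(-8) = -399
D < 0 ⇒ definite ⇒ every region one sign ⇒ single well

well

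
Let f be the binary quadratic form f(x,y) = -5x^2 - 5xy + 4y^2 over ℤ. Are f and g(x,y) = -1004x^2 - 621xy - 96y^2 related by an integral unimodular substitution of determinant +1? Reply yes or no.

D₁ = 105, D₂ = 105
river cycle of f (length 6): (4, 5, -5), (-5, 5, 4), (4, 3, -6), (-6, 9, 1), (1, 9, -6), (-6, 3, 4)
river cycle of g (length 6): (-5, 5, 4), (4, 3, -6), (-6, 9, 1), (1, 9, -6), (-6, 3, 4), (4, 5, -5)
cycles coincide ⇒ equivalent

yes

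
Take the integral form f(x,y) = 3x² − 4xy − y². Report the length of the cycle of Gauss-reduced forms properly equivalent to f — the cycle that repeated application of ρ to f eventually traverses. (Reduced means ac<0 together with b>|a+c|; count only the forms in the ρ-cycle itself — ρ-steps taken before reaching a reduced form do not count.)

D = 28, ⌊√D⌋ = 5
descent: ρ → (-1,4,3)  [lands on river]
river: ρ → (3,2,-2)
river: ρ → (-2,2,3)
river: ρ → (3,4,-1)
ρ-cycle length = 4 (tail of 1 descent step not counted)

4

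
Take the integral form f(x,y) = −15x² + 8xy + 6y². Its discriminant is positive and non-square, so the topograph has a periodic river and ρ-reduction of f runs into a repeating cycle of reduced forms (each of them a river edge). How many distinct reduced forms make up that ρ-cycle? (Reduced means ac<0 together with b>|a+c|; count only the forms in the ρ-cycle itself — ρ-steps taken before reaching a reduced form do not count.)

D = 424, ⌊√D⌋ = 20
descent: ρ → (6,16,-7)  [lands on river]
river: ρ → (-7,12,10)
river: ρ → (10,8,-9)
river: ρ → (-9,10,9)
river: ρ → (9,8,-10)
river: ρ → (-10,12,7)
river: ρ → (7,16,-6)
river: ρ → (-6,20,1)
river: ρ → (1,20,-6)
river: ρ → (-6,16,7)
river: ρ → (7,12,-10)
river: ρ → (-10,8,9)
river: ρ → (9,10,-9)
river: ρ → (-9,8,10)
river: ρ → (10,12,-7)
river: ρ → (-7,16,6)
river: ρ → (6,20,-1)
river: ρ → (-1,20,6)
ρ-cycle length = 18 (tail of 1 descent step not counted)

18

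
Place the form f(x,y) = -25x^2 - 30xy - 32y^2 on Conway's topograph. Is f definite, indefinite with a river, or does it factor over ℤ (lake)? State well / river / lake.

D = b²−4ac = (-30)² − 4·(-25)·(-32) = -2300
D < 0 ⇒ definite ⇒ every region one sign ⇒ single well

well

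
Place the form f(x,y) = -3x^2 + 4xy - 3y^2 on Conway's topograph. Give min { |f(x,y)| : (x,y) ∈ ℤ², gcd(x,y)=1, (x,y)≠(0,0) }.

translate: b→2 (≡-4 mod 6), so (3,-4,3)→(3,2,2)
flip: (3,2,2)→(2,-2,3)
translate: b→2 (≡-2 mod 4), so (2,-2,3)→(2,2,3)
reduced (well bottom): (2,2,3) with a≤c, −a<b≤a
well minimum |f| = |-2| = 2 (negative-definite)

2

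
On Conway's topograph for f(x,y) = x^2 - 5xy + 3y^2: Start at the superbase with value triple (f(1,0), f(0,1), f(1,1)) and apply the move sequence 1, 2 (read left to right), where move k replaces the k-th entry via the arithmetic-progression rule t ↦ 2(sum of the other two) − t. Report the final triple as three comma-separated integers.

start (1,3,-1) = (f(1,0),f(0,1),f(1,1))
replace slot 1: 2·(3+(-1)) − 1 = 3 → (3,3,-1)
replace slot 2: 2·(3+(-1)) − 3 = 1 → (3,1,-1)

3,1,-1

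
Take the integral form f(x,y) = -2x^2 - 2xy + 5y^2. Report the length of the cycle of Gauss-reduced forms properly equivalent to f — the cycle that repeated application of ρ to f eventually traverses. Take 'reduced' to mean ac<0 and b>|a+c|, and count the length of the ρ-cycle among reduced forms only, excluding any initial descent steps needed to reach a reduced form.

D = 44, ⌊√D⌋ = 6
descent: ρ → (5,2,-2)
descent: ρ → (-2,6,1)  [lands on river]
river: ρ → (1,6,-2)
ρ-cycle length = 2 (tail of 2 descent steps not counted)

2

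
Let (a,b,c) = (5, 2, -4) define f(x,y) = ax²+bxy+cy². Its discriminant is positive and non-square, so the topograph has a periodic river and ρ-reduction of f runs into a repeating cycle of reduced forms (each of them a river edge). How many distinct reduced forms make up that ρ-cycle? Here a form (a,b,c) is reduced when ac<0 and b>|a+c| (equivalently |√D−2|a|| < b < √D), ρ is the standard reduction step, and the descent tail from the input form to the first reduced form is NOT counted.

D = 84, ⌊√D⌋ = 9
river: ρ → (-4,6,3)
river: ρ → (3,6,-4)
river: ρ → (-4,2,5)
river: ρ → (5,8,-1)
river: ρ → (-1,8,5)
river: ρ → (5,2,-4)
ρ-cycle length = 6 (tail of 0 descent steps not counted)

6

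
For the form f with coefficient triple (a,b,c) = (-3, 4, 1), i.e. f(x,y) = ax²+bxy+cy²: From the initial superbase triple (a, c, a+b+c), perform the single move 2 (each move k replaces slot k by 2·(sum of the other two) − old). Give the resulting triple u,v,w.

start (-3,1,2) = (f(1,0),f(0,1),f(1,1))
replace slot 2: 2·((-3)+2) − 1 = -3 → (-3,-3,2)

-3,-3,2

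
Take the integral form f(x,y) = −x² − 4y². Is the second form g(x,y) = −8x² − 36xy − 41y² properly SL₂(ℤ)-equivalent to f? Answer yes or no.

D₁ = -16, D₂ = -16
f is negative-definite; reduce −f:
−f: reduced (well bottom): (1,0,4) with a≤c, −a<b≤a
flip sign back: reduced form of f is (-1,0,-4)
g is negative-definite; reduce −g:
−g: translate: b→4 (≡36 mod 16), so (8,36,41)→(8,4,1)
−g: flip: (8,4,1)→(1,-4,8)
−g: translate: b→0 (≡-4 mod 2), so (1,-4,8)→(1,0,4)
−g: reduced (well bottom): (1,0,4) with a≤c, −a<b≤a
flip sign back: reduced form of g is (-1,0,-4)
reduced forms (-1, 0, -4) vs (-1, 0, -4) ⇒ equivalent

yes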